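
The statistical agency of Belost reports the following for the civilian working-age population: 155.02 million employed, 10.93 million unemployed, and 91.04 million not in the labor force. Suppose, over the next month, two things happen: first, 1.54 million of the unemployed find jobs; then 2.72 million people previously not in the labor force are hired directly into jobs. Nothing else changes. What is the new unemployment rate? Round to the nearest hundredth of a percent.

Initially, labor force = 155.02 + 10.93 = 165.95 million, so u = 10.93/165.95 = 6.59%.
After the first change, unemployed falls and employed rises by 1.54; labor force unchanged → E = 156.56, U = 9.39, labor force = 165.95 million.
After the second change, employed and labor force both rise by 2.72; unemployed unchanged → E = 159.28, U = 9.39, labor force = 168.67 million.
New unemployment rate = 9.39 / 168.67 = 5.57%.

New unemployment rate ≈ 5.57%.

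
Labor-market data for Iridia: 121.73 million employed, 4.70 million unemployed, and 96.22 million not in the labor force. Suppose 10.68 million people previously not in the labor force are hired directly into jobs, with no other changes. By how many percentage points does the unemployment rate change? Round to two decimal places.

The unemployment rate changes by −0.29 percentage points.

Initially, labor force = 121.73 + 4.70 = 126.43 million, so u = 4.70/126.43 = 3.72%.
After the change, employed and labor force both rise by 10.68; unemployed unchanged → E = 132.41, U = 4.70, labor force = 137.11 million.
New unemployment rate = 4.70 / 137.11 = 3.43%.
Change = 3.43% − 3.72% = −0.29 percentage points.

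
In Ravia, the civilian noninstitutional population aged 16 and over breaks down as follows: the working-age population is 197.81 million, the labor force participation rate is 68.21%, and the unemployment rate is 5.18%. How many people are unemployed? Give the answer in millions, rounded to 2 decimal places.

About 6.99 million are unemployed.

Labor force = 0.6821 × 197.81 = 134.93 million.
Unemployed = 0.0518 × 134.93 ≈ 6.99 million.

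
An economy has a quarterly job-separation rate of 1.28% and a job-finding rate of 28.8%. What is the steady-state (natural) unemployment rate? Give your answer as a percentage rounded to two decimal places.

At steady state the flows balance: s·E = f·U, so U/(E+U) = s/(s+f).
u* = 1.28 / (1.28 + 28.8) = 1.28 / 30.08 = 4.26%.

Steady-state unemployment rate ≈ 4.26%.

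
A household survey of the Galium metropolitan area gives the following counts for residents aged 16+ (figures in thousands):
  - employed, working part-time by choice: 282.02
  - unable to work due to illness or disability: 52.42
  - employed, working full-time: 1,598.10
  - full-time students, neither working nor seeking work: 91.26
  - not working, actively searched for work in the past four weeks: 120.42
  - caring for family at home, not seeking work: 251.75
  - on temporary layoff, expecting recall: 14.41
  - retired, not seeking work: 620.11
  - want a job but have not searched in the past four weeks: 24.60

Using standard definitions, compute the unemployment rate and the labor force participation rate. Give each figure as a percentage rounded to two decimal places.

Unemployment rate ≈ 6.69%; labor force participation rate ≈ 65.95%.

Employed = 282.02 + 1,598.10 = 1,880.12 thousand.
Unemployed = 120.42 + 14.41 = 134.83 thousand (jobless and actively searching, or on temporary layoff).
Labor force = 1,880.12 + 134.83 = 2,014.95 thousand.
Not in labor force = 52.42 + 91.26 + 251.75 + 620.11 + 24.60 = 1,040.14 thousand (those not working and not actively searching are outside the labor force — including those who want a job but have given up searching).
Civilian working-age population = 2,014.95 + 1,040.14 = 3,055.09 thousand.
Unemployment rate = 134.83 / 2,014.95 = 6.69%.
Labor force participation rate = 2,014.95 / 3,055.09 = 65.95%.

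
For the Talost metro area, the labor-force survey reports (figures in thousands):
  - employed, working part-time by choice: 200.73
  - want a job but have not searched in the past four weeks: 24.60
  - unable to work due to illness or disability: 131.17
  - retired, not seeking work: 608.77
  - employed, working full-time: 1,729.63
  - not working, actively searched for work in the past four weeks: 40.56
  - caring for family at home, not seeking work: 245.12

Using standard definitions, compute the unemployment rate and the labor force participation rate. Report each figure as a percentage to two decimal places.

Unemployment rate ≈ 2.06%; labor force participation rate ≈ 66.13%.

Employed = 200.73 + 1,729.63 = 1,930.36 thousand.
Unemployed = 40.56 thousand.
Labor force = 1,930.36 + 40.56 = 1,970.92 thousand.
Not in labor force = 24.60 + 131.17 + 608.77 + 245.12 = 1,009.66 thousand (those not working and not actively searching are outside the labor force — including those who want a job but have given up searching).
Civilian working-age population = 1,970.92 + 1,009.66 = 2,980.58 thousand.
Unemployment rate = 40.56 / 1,970.92 = 2.06%.
Labor force participation rate = 1,970.92 / 2,980.58 = 66.13%.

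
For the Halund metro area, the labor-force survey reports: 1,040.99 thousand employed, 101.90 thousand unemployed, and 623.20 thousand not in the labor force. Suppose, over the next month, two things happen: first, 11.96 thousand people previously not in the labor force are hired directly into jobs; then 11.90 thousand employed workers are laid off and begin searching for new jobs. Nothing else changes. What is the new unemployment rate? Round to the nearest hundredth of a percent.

Initially, labor force = 1,040.99 + 101.90 = 1,142.89 thousand, so u = 101.90/1,142.89 = 8.92%.
After the first change, employed and labor force both rise by 11.96; unemployed unchanged → E = 1,052.95, U = 101.90, labor force = 1,154.85 thousand.
After the second change, employed falls and unemployed rises by 11.90; labor force unchanged → E = 1,041.05, U = 113.80, labor force = 1,154.85 thousand.
New unemployment rate = 113.80 / 1,154.85 = 9.85%.

New unemployment rate ≈ 9.85%.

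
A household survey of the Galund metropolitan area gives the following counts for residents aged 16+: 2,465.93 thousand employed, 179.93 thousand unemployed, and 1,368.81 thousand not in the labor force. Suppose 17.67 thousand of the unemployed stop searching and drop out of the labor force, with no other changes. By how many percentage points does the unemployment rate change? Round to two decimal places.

The unemployment rate changes by −0.63 percentage points.

Initially, labor force = 2,465.93 + 179.93 = 2,645.86 thousand, so u = 179.93/2,645.86 = 6.80%.
After the change, unemployed and labor force both fall by 17.67 → E = 2,465.93, U = 162.26, labor force = 2,628.19 thousand.
New unemployment rate = 162.26 / 2,628.19 = 6.17%.
Change = 6.17% − 6.80% = −0.63 percentage points.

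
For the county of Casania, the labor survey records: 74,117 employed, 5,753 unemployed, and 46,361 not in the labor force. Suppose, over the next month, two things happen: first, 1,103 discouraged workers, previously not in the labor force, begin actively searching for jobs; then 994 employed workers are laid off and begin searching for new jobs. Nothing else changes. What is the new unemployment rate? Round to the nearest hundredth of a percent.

New unemployment rate ≈ 9.69%.

Initially, labor force = 74,117 + 5,753 = 79,870, so u = 5,753/79,870 = 7.20%.
After the first change, unemployed and labor force both rise by 1,103 → E = 74,117, U = 6,856, labor force = 80,973.
After the second change, employed falls and unemployed rises by 994; labor force unchanged → E = 73,123, U = 7,850, labor force = 80,973.
New unemployment rate = 7,850 / 80,973 = 9.69%.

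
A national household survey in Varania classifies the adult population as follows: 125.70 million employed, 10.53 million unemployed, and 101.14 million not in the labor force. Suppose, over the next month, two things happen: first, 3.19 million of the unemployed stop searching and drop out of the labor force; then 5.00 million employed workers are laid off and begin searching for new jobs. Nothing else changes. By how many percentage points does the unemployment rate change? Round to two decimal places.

Initially, labor force = 125.70 + 10.53 = 136.23 million, so u = 10.53/136.23 = 7.73%.
After the first change, unemployed and labor force both fall by 3.19 → E = 125.70, U = 7.34, labor force = 133.04 million.
After the second change, employed falls and unemployed rises by 5.00; labor force unchanged → E = 120.70, U = 12.34, labor force = 133.04 million.
New unemployment rate = 12.34 / 133.04 = 9.28%.
Change = 9.28% − 7.73% = +1.55 percentage points.

The unemployment rate changes by +1.55 percentage points.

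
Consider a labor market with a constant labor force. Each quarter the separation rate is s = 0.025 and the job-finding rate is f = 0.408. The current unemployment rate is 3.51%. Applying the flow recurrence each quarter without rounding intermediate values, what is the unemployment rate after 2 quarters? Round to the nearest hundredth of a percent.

Unemployment rate after two quarters ≈ 5.05%.

With a fixed labor force, u_{t+1} = u_t + s·(1−u_t) − f·u_t = u_t·(1−s−f) + s.
Here 1−s−f = 0.567 and s = 0.025.
u_1 = 0.035100 × 0.567 + 0.025 = 0.044902.
u_2 = 0.044902 × 0.567 + 0.025 = 0.050459.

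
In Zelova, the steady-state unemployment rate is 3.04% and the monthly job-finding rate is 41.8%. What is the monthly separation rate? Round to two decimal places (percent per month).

Separation rate ≈ 1.31% per month.

From u* = s/(s+f): s = u·f/(1−u).
s = 0.0304 × 41.8 / (1 − 0.0304) = 1.2707 / 0.9696 ≈ 1.31% per month.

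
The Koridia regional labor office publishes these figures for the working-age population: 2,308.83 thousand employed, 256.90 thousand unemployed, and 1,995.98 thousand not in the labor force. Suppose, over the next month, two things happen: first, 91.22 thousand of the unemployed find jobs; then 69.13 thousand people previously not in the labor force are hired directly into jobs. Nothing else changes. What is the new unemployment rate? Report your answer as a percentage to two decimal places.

New unemployment rate ≈ 6.29%.

Initially, labor force = 2,308.83 + 256.90 = 2,565.73 thousand, so u = 256.90/2,565.73 = 10.01%.
After the first change, unemployed falls and employed rises by 91.22; labor force unchanged → E = 2,400.05, U = 165.68, labor force = 2,565.73 thousand.
After the second change, employed and labor force both rise by 69.13; unemployed unchanged → E = 2,469.18, U = 165.68, labor force = 2,634.86 thousand.
New unemployment rate = 165.68 / 2,634.86 = 6.29%.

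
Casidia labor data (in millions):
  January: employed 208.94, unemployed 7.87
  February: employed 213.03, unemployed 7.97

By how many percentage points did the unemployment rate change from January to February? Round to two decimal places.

January: labor force = 208.94 + 7.87 = 216.81; u = 7.87/216.81 = 3.63%.
February: labor force = 213.03 + 7.97 = 221.00; u = 7.97/221.00 = 3.61%.
Change = 3.61% − 3.63% = −0.02 pp.

The unemployment rate changed by −0.02 percentage points.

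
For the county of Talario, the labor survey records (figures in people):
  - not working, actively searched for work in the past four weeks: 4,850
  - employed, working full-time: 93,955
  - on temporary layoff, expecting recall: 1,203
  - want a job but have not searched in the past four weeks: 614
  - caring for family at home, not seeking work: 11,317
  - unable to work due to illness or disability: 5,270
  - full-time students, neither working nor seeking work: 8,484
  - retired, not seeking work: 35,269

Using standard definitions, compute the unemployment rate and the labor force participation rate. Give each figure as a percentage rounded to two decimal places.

Employed = 93,955.
Unemployed = 4,850 + 1,203 = 6,053 (jobless and actively searching, or on temporary layoff).
Labor force = 93,955 + 6,053 = 100,008.
Not in labor force = 614 + 11,317 + 5,270 + 8,484 + 35,269 = 60,954 (those not working and not actively searching are outside the labor force — including those who want a job but have given up searching).
Civilian working-age population = 100,008 + 60,954 = 160,962.
Unemployment rate = 6,053 / 100,008 = 6.05%.
Labor force participation rate = 100,008 / 160,962 = 62.13%.

Unemployment rate ≈ 6.05%; labor force participation rate ≈ 62.13%.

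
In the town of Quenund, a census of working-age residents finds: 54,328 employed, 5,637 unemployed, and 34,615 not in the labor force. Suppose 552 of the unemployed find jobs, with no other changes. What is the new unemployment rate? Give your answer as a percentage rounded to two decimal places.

Initially, labor force = 54,328 + 5,637 = 59,965, so u = 5,637/59,965 = 9.40%.
After the change, unemployed falls and employed rises by 552; labor force unchanged → E = 54,880, U = 5,085, labor force = 59,965.
New unemployment rate = 5,085 / 59,965 = 8.48%.

New unemployment rate ≈ 8.48%.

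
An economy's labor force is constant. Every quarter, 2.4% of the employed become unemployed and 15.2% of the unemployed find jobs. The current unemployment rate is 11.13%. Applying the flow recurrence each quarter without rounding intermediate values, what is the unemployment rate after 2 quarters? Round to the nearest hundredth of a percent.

Unemployment rate after two quarters ≈ 11.93%.

With a fixed labor force, u_{t+1} = u_t + s·(1−u_t) − f·u_t = u_t·(1−s−f) + s.
Here 1−s−f = 0.824 and s = 0.024.
u_1 = 0.111300 × 0.824 + 0.024 = 0.115711.
u_2 = 0.115711 × 0.824 + 0.024 = 0.119346.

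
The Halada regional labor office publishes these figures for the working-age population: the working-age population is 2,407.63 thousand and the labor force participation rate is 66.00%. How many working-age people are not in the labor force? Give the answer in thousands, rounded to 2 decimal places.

About 818.59 thousand are not in the labor force.

Share not in the labor force = 1 − 0.6600 = 0.3400.
Not in labor force = 0.3400 × 2,407.63 ≈ 818.59 thousand.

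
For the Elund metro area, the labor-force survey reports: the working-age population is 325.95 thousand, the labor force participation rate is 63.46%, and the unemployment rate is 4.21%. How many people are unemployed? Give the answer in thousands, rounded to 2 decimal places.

Labor force = 0.6346 × 325.95 = 206.85 thousand.
Unemployed = 0.0421 × 206.85 ≈ 8.71 thousand.

About 8.71 thousand are unemployed.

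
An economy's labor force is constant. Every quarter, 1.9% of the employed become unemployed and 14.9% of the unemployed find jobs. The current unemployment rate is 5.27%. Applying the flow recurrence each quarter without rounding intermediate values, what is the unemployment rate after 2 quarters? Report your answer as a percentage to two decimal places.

With a fixed labor force, u_{t+1} = u_t + s·(1−u_t) − f·u_t = u_t·(1−s−f) + s.
Here 1−s−f = 0.832 and s = 0.019.
u_1 = 0.052700 × 0.832 + 0.019 = 0.062846.
u_2 = 0.062846 × 0.832 + 0.019 = 0.071288.

Unemployment rate after two quarters ≈ 7.13%.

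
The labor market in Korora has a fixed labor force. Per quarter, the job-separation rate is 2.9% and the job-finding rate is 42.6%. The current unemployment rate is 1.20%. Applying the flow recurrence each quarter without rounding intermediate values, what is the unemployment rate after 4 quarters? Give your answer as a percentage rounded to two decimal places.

With a fixed labor force, u_{t+1} = u_t + s·(1−u_t) − f·u_t = u_t·(1−s−f) + s.
Here 1−s−f = 0.545 and s = 0.029.
u_1 = 0.012000 × 0.545 + 0.029 = 0.035540.
u_2 = 0.035540 × 0.545 + 0.029 = 0.048369.
u_3 = 0.048369 × 0.545 + 0.029 = 0.055361.
u_4 = 0.055361 × 0.545 + 0.029 = 0.059172.

Unemployment rate after four quarters ≈ 5.92%.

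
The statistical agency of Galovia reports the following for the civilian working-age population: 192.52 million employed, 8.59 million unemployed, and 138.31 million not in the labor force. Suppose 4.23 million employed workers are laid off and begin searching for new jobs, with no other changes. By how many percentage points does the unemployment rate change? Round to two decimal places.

Initially, labor force = 192.52 + 8.59 = 201.11 million, so u = 8.59/201.11 = 4.27%.
After the change, employed falls and unemployed rises by 4.23; labor force unchanged → E = 188.29, U = 12.82, labor force = 201.11 million.
New unemployment rate = 12.82 / 201.11 = 6.37%.
Change = 6.37% − 4.27% = +2.10 percentage points.

The unemployment rate changes by +2.10 percentage points.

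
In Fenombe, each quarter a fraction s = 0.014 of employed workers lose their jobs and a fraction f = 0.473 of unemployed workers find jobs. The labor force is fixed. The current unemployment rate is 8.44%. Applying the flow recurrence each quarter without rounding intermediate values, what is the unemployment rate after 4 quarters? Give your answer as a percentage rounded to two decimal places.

With a fixed labor force, u_{t+1} = u_t + s·(1−u_t) − f·u_t = u_t·(1−s−f) + s.
Here 1−s−f = 0.513 and s = 0.014.
u_1 = 0.084400 × 0.513 + 0.014 = 0.057297.
u_2 = 0.057297 × 0.513 + 0.014 = 0.043393.
u_3 = 0.043393 × 0.513 + 0.014 = 0.036261.
u_4 = 0.036261 × 0.513 + 0.014 = 0.032602.

Unemployment rate after four quarters ≈ 3.26%.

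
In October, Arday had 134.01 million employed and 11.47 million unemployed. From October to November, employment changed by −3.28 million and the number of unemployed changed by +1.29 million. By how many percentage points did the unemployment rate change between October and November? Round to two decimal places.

The unemployment rate changed by +1.01 percentage points.

October: labor force = 134.01 + 11.47 = 145.48; u = 11.47/145.48 = 7.88%.
November: labor force = 130.73 + 12.76 = 143.49; u = 12.76/143.49 = 8.89%.
Change = 8.89% − 7.88% = +1.01 pp.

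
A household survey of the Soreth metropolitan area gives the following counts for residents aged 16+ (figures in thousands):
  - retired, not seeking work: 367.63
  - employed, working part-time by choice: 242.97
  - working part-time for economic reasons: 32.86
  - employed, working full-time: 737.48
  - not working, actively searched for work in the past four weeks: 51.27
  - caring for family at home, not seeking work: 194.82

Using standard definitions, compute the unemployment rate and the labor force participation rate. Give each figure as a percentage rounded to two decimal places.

Unemployment rate ≈ 4.82%; labor force participation rate ≈ 65.43%.

Employed = 242.97 + 32.86 + 737.48 = 1,013.31 thousand (anyone who worked, including part-time for economic reasons, counts as employed).
Unemployed = 51.27 thousand.
Labor force = 1,013.31 + 51.27 = 1,064.58 thousand.
Not in labor force = 367.63 + 194.82 = 562.45 thousand (those not working and not actively searching are outside the labor force).
Civilian working-age population = 1,064.58 + 562.45 = 1,627.03 thousand.
Unemployment rate = 51.27 / 1,064.58 = 4.82%.
Labor force participation rate = 1,064.58 / 1,627.03 = 65.43%.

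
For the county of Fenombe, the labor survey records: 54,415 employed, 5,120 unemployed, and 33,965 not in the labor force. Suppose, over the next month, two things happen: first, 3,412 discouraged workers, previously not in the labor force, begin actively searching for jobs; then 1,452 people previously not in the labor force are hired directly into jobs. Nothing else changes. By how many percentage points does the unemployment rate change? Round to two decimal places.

The unemployment rate changes by +4.65 percentage points.

Initially, labor force = 54,415 + 5,120 = 59,535, so u = 5,120/59,535 = 8.60%.
After the first change, unemployed and labor force both rise by 3,412 → E = 54,415, U = 8,532, labor force = 62,947.
After the second change, employed and labor force both rise by 1,452; unemployed unchanged → E = 55,867, U = 8,532, labor force = 64,399.
New unemployment rate = 8,532 / 64,399 = 13.25%.
Change = 13.25% − 8.60% = +4.65 percentage points.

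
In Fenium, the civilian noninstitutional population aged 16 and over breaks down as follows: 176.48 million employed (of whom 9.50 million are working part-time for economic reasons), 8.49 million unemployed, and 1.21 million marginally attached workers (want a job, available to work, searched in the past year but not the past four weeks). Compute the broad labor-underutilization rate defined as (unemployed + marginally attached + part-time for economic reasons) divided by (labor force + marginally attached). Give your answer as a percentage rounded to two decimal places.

Labor force = 176.48 + 8.49 = 184.97 million.
Numerator = 8.49 + 1.21 + 9.50 = 19.20 million.
Denominator = 184.97 + 1.21 = 186.18 million.
Broad rate = 19.20 / 186.18 = 10.31%.

Broad underutilization rate ≈ 10.31%.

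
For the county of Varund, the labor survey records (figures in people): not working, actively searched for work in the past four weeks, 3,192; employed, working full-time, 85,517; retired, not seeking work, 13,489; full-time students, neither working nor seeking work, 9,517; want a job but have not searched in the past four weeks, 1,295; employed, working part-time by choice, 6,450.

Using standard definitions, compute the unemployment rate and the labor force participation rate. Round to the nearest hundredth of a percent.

Unemployment rate ≈ 3.35%; labor force participation rate ≈ 79.66%.

Employed = 85,517 + 6,450 = 91,967.
Unemployed = 3,192.
Labor force = 91,967 + 3,192 = 95,159.
Not in labor force = 13,489 + 9,517 + 1,295 = 24,301 (those not working and not actively searching are outside the labor force — including those who want a job but have given up searching).
Civilian working-age population = 95,159 + 24,301 = 119,460.
Unemployment rate = 3,192 / 95,159 = 3.35%.
Labor force participation rate = 95,159 / 119,460 = 79.66%.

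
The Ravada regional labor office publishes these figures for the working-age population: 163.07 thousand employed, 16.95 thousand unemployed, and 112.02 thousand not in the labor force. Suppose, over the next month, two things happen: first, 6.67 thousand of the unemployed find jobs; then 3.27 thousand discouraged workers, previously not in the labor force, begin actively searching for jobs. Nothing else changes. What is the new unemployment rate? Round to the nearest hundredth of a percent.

Initially, labor force = 163.07 + 16.95 = 180.02 thousand, so u = 16.95/180.02 = 9.42%.
After the first change, unemployed falls and employed rises by 6.67; labor force unchanged → E = 169.74, U = 10.28, labor force = 180.02 thousand.
After the second change, unemployed and labor force both rise by 3.27 → E = 169.74, U = 13.55, labor force = 183.29 thousand.
New unemployment rate = 13.55 / 183.29 = 7.39%.

New unemployment rate ≈ 7.39%.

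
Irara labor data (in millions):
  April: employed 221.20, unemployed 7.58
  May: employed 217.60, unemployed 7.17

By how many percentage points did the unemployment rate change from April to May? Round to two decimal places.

April: labor force = 221.20 + 7.58 = 228.78; u = 7.58/228.78 = 3.31%.
May: labor force = 217.60 + 7.17 = 224.77; u = 7.17/224.77 = 3.19%.
Change = 3.19% − 3.31% = −0.12 pp.

The unemployment rate changed by −0.12 percentage points.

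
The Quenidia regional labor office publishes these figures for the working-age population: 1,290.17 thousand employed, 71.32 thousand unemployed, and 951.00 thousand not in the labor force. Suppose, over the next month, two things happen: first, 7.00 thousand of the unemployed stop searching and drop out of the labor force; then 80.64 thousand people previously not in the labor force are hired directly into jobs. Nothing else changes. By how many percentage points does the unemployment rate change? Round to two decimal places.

The unemployment rate changes by −0.76 percentage points.

Initially, labor force = 1,290.17 + 71.32 = 1,361.49 thousand, so u = 71.32/1,361.49 = 5.24%.
After the first change, unemployed and labor force both fall by 7.00 → E = 1,290.17, U = 64.32, labor force = 1,354.49 thousand.
After the second change, employed and labor force both rise by 80.64; unemployed unchanged → E = 1,370.81, U = 64.32, labor force = 1,435.13 thousand.
New unemployment rate = 64.32 / 1,435.13 = 4.48%.
Change = 4.48% − 5.24% = −0.76 percentage points.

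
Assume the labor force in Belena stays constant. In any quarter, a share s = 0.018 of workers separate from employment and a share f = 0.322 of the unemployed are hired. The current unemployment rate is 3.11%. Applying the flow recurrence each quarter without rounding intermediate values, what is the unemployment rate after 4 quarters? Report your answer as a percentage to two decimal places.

With a fixed labor force, u_{t+1} = u_t + s·(1−u_t) − f·u_t = u_t·(1−s−f) + s.
Here 1−s−f = 0.660 and s = 0.018.
u_1 = 0.031100 × 0.660 + 0.018 = 0.038526.
u_2 = 0.038526 × 0.660 + 0.018 = 0.043427.
u_3 = 0.043427 × 0.660 + 0.018 = 0.046662.
u_4 = 0.046662 × 0.660 + 0.018 = 0.048797.

Unemployment rate after four quarters ≈ 4.88%.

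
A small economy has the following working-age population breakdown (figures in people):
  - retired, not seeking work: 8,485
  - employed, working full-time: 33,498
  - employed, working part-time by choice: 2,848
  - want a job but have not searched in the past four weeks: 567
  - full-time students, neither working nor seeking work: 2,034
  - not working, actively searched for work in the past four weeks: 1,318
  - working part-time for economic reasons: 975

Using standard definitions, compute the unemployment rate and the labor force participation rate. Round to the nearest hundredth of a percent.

Unemployment rate ≈ 3.41%; labor force participation rate ≈ 77.71%.

Employed = 33,498 + 2,848 + 975 = 37,321 (anyone who worked, including part-time for economic reasons, counts as employed).
Unemployed = 1,318.
Labor force = 37,321 + 1,318 = 38,639.
Not in labor force = 8,485 + 567 + 2,034 = 11,086 (those not working and not actively searching are outside the labor force — including those who want a job but have given up searching).
Civilian working-age population = 38,639 + 11,086 = 49,725.
Unemployment rate = 1,318 / 38,639 = 3.41%.
Labor force participation rate = 38,639 / 49,725 = 77.71%.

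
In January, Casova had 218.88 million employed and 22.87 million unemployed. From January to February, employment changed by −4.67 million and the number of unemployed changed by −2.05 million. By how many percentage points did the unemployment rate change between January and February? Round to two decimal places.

January: labor force = 218.88 + 22.87 = 241.75; u = 22.87/241.75 = 9.46%.
February: labor force = 214.21 + 20.82 = 235.03; u = 20.82/235.03 = 8.86%.
Change = 8.86% − 9.46% = −0.60 pp.

The unemployment rate changed by −0.60 percentage points.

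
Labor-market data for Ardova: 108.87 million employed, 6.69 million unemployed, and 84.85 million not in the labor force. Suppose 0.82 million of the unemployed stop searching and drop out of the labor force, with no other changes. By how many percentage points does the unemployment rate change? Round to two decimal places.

Initially, labor force = 108.87 + 6.69 = 115.56 million, so u = 6.69/115.56 = 5.79%.
After the change, unemployed and labor force both fall by 0.82 → E = 108.87, U = 5.87, labor force = 114.74 million.
New unemployment rate = 5.87 / 114.74 = 5.12%.
Change = 5.12% − 5.79% = −0.67 percentage points.

The unemployment rate changes by −0.67 percentage points.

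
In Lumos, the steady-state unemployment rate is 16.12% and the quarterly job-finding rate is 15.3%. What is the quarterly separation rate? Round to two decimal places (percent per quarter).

Separation rate ≈ 2.94% per quarter.

From u* = s/(s+f): s = u·f/(1−u).
s = 0.1612 × 15.3 / (1 − 0.1612) = 2.4664 / 0.8388 ≈ 2.94% per quarter.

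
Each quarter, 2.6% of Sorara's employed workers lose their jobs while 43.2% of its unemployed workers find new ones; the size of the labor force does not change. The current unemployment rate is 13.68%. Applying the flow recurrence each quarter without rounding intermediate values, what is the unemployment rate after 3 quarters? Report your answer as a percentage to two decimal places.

Unemployment rate after three quarters ≈ 6.95%.

With a fixed labor force, u_{t+1} = u_t + s·(1−u_t) − f·u_t = u_t·(1−s−f) + s.
Here 1−s−f = 0.542 and s = 0.026.
u_1 = 0.136800 × 0.542 + 0.026 = 0.100146.
u_2 = 0.100146 × 0.542 + 0.026 = 0.080279.
u_3 = 0.080279 × 0.542 + 0.026 = 0.069511.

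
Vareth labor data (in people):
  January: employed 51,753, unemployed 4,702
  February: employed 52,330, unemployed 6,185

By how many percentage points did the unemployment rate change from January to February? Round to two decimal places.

January: labor force = 51,753 + 4,702 = 56,455; u = 4,702/56,455 = 8.33%.
February: labor force = 52,330 + 6,185 = 58,515; u = 6,185/58,515 = 10.57%.
Change = 10.57% − 8.33% = +2.24 pp.

The unemployment rate changed by +2.24 percentage points.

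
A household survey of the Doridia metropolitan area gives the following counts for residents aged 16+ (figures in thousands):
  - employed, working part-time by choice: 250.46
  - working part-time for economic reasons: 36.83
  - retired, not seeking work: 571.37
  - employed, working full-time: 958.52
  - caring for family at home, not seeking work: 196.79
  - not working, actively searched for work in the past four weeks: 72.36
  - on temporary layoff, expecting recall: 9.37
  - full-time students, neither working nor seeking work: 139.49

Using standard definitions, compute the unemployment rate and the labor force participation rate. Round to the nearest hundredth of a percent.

Employed = 250.46 + 36.83 + 958.52 = 1,245.81 thousand (anyone who worked, including part-time for economic reasons, counts as employed).
Unemployed = 72.36 + 9.37 = 81.73 thousand (jobless and actively searching, or on temporary layoff).
Labor force = 1,245.81 + 81.73 = 1,327.54 thousand.
Not in labor force = 571.37 + 196.79 + 139.49 = 907.65 thousand (those not working and not actively searching are outside the labor force).
Civilian working-age population = 1,327.54 + 907.65 = 2,235.19 thousand.
Unemployment rate = 81.73 / 1,327.54 = 6.16%.
Labor force participation rate = 1,327.54 / 2,235.19 = 59.39%.

Unemployment rate ≈ 6.16%; labor force participation rate ≈ 59.39%.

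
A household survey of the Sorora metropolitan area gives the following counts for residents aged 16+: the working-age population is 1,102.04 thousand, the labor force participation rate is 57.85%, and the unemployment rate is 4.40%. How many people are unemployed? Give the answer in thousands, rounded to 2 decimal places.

About 28.05 thousand are unemployed.

Labor force = 0.5785 × 1,102.04 = 637.53 thousand.
Unemployed = 0.0440 × 637.53 ≈ 28.05 thousand.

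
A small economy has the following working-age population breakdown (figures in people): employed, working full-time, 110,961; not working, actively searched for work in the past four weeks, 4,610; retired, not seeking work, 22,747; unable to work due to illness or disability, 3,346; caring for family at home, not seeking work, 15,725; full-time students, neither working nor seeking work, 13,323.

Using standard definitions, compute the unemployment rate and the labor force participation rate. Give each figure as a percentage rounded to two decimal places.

Unemployment rate ≈ 3.99%; labor force participation rate ≈ 67.70%.

Employed = 110,961.
Unemployed = 4,610.
Labor force = 110,961 + 4,610 = 115,571.
Not in labor force = 22,747 + 3,346 + 15,725 + 13,323 = 55,141 (those not working and not actively searching are outside the labor force).
Civilian working-age population = 115,571 + 55,141 = 170,712.
Unemployment rate = 4,610 / 115,571 = 3.99%.
Labor force participation rate = 115,571 / 170,712 = 67.70%.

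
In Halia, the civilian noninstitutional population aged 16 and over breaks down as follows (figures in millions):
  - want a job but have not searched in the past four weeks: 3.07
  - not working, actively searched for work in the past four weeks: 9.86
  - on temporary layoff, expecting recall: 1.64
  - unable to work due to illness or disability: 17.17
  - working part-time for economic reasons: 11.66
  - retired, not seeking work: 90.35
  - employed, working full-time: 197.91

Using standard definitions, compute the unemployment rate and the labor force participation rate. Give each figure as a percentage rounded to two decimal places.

Employed = 11.66 + 197.91 = 209.57 million (anyone who worked, including part-time for economic reasons, counts as employed).
Unemployed = 9.86 + 1.64 = 11.50 million (jobless and actively searching, or on temporary layoff).
Labor force = 209.57 + 11.50 = 221.07 million.
Not in labor force = 3.07 + 17.17 + 90.35 = 110.59 million (those not working and not actively searching are outside the labor force — including those who want a job but have given up searching).
Civilian working-age population = 221.07 + 110.59 = 331.66 million.
Unemployment rate = 11.50 / 221.07 = 5.20%.
Labor force participation rate = 221.07 / 331.66 = 66.66%.

Unemployment rate ≈ 5.20%; labor force participation rate ≈ 66.66%.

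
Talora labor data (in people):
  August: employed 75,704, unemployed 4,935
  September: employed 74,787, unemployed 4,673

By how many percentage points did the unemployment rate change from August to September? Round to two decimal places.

August: labor force = 75,704 + 4,935 = 80,639; u = 4,935/80,639 = 6.12%.
September: labor force = 74,787 + 4,673 = 79,460; u = 4,673/79,460 = 5.88%.
Change = 5.88% − 6.12% = −0.24 pp.

The unemployment rate changed by −0.24 percentage points.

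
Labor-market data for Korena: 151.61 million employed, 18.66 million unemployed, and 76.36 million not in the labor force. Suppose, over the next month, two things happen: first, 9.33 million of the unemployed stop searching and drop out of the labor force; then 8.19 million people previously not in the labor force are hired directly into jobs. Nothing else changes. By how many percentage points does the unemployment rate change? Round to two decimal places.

The unemployment rate changes by −5.44 percentage points.

Initially, labor force = 151.61 + 18.66 = 170.27 million, so u = 18.66/170.27 = 10.96%.
After the first change, unemployed and labor force both fall by 9.33 → E = 151.61, U = 9.33, labor force = 160.94 million.
After the second change, employed and labor force both rise by 8.19; unemployed unchanged → E = 159.80, U = 9.33, labor force = 169.13 million.
New unemployment rate = 9.33 / 169.13 = 5.52%.
Change = 5.52% − 10.96% = −5.44 percentage points.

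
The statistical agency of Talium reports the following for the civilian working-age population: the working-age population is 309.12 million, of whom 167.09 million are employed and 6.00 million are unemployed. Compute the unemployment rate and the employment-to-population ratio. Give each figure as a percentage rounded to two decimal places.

Unemployment rate ≈ 3.47%; employment-population ratio ≈ 54.05%.

Labor force = employed + unemployed = 167.09 + 6.00 = 173.09 million.
Unemployment rate = 6.00 / 173.09 = 3.47%.
Employment-population ratio = 167.09 / 309.12 = 54.05%.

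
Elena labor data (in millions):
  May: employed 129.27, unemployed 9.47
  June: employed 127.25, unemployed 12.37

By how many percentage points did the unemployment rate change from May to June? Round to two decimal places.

May: labor force = 129.27 + 9.47 = 138.74; u = 9.47/138.74 = 6.83%.
June: labor force = 127.25 + 12.37 = 139.62; u = 12.37/139.62 = 8.86%.
Change = 8.86% − 6.83% = +2.03 pp.

The unemployment rate changed by +2.03 percentage points.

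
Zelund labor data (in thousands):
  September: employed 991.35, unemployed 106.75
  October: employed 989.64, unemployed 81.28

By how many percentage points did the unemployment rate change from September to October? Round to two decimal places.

September: labor force = 991.35 + 106.75 = 1,098.10; u = 106.75/1,098.10 = 9.72%.
October: labor force = 989.64 + 81.28 = 1,070.92; u = 81.28/1,070.92 = 7.59%.
Change = 7.59% − 9.72% = −2.13 pp.

The unemployment rate changed by −2.13 percentage points.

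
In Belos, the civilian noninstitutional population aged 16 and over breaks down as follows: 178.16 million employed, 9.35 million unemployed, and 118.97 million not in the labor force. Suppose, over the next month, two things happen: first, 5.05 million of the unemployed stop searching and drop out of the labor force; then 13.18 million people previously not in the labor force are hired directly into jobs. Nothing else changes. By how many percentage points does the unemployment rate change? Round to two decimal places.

The unemployment rate changes by −2.79 percentage points.

Initially, labor force = 178.16 + 9.35 = 187.51 million, so u = 9.35/187.51 = 4.99%.
After the first change, unemployed and labor force both fall by 5.05 → E = 178.16, U = 4.30, labor force = 182.46 million.
After the second change, employed and labor force both rise by 13.18; unemployed unchanged → E = 191.34, U = 4.30, labor force = 195.64 million.
New unemployment rate = 4.30 / 195.64 = 2.20%.
Change = 2.20% − 4.99% = −2.79 percentage points.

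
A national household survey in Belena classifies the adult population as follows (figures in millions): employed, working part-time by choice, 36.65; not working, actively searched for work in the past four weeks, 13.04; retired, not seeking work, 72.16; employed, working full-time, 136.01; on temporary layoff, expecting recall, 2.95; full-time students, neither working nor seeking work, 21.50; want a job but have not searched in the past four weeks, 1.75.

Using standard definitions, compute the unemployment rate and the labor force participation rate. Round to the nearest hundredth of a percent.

Unemployment rate ≈ 8.48%; labor force participation rate ≈ 66.41%.

Employed = 36.65 + 136.01 = 172.66 million.
Unemployed = 13.04 + 2.95 = 15.99 million (jobless and actively searching, or on temporary layoff).
Labor force = 172.66 + 15.99 = 188.65 million.
Not in labor force = 72.16 + 21.50 + 1.75 = 95.41 million (those not working and not actively searching are outside the labor force — including those who want a job but have given up searching).
Civilian working-age population = 188.65 + 95.41 = 284.06 million.
Unemployment rate = 15.99 / 188.65 = 8.48%.
Labor force participation rate = 188.65 / 284.06 = 66.41%.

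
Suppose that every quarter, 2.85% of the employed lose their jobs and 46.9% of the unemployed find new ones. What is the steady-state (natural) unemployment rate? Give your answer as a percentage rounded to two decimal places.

At steady state the flows balance: s·E = f·U, so U/(E+U) = s/(s+f).
u* = 2.85 / (2.85 + 46.9) = 2.85 / 49.75 = 5.73%.

Steady-state unemployment rate ≈ 5.73%.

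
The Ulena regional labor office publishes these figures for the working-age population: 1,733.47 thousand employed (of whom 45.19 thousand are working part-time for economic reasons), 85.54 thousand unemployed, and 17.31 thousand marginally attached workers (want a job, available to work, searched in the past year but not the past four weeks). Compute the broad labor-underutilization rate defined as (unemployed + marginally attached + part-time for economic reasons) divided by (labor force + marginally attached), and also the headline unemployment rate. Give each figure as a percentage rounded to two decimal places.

Broad underutilization rate ≈ 8.06%; headline unemployment rate ≈ 4.70%.

Labor force = 1,733.47 + 85.54 = 1,819.01 thousand.
Numerator = 85.54 + 17.31 + 45.19 = 148.04 thousand.
Denominator = 1,819.01 + 17.31 = 1,836.32 thousand.
Broad rate = 148.04 / 1,836.32 = 8.06%.
Headline unemployment rate = 85.54 / 1,819.01 = 4.70%.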